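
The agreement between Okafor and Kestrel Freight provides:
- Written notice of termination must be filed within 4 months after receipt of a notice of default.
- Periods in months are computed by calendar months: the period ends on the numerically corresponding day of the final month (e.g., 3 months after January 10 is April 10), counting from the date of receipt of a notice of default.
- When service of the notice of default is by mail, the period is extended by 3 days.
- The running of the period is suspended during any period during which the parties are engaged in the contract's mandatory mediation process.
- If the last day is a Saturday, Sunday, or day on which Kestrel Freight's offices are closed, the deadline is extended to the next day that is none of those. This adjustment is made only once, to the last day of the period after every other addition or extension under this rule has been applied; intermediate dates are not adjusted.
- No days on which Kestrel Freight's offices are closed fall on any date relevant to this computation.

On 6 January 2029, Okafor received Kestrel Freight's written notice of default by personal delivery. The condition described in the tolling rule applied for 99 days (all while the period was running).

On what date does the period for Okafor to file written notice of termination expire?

4 months after 6 January 2029 is May 6, 2029.
Service was not by mail, so no mail extension applies.
Tolling adds 99 days: May 6, 2029 + 99 days = August 13, 2029.
August 13, 2029 is a Monday and not a day on which Kestrel Freight's offices are closed, so no extension applies.

August 13, 2029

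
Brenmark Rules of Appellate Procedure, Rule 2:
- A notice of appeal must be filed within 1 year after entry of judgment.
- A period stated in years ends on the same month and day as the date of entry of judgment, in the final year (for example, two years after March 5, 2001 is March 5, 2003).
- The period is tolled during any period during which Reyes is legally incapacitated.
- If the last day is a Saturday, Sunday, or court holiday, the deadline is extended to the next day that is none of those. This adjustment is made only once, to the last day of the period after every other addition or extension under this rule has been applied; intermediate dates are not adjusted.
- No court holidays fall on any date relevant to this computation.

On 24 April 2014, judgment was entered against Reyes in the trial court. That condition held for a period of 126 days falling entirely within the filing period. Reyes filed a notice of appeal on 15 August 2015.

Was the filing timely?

Yes

1 year after 24 April 2014 is April 24, 2015.
Tolling adds 126 days: April 24, 2015 + 126 days = August 28, 2015.
August 28, 2015 is a Friday and not a court holiday, so no extension applies.
The deadline is August 28, 2015; the filing on August 15, 2015 is on or before that date.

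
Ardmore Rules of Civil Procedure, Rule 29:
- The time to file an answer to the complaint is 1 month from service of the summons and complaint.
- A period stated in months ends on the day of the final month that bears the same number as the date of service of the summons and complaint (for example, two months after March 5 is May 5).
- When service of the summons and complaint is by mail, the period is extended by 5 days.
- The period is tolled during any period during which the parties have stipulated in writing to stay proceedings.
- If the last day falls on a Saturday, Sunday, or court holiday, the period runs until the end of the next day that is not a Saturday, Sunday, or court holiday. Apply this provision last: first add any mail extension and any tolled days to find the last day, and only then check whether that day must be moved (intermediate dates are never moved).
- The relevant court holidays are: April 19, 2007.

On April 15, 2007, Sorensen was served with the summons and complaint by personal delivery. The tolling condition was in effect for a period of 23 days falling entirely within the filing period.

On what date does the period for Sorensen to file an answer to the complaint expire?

1 month after April 15, 2007 is May 15, 2007.
Service was not by mail, so no mail extension applies.
Tolling adds 23 days: May 15, 2007 + 23 days = June 7, 2007.
June 7, 2007 is a Thursday and not a court holiday, so no extension applies.

June 7, 2007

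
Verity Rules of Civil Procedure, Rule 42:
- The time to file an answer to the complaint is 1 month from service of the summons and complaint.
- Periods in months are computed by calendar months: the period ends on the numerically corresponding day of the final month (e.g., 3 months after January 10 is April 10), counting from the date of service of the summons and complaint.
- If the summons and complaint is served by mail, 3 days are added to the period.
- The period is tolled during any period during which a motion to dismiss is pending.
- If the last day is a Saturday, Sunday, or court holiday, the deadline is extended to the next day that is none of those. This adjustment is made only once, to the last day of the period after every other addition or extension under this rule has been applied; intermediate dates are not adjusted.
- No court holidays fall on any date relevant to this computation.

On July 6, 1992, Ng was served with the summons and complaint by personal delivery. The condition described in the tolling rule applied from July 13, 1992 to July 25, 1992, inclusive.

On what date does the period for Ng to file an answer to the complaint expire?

1 month after July 6, 1992 is August 6, 1992.
Service was not by mail, so no mail extension applies.
From July 13, 1992 through July 25, 1992 inclusive is 13 days; tolling adds 13 days: August 6, 1992 + 13 days = August 19, 1992.
August 19, 1992 is a Wednesday and not a court holiday, so no extension applies.

August 19, 1992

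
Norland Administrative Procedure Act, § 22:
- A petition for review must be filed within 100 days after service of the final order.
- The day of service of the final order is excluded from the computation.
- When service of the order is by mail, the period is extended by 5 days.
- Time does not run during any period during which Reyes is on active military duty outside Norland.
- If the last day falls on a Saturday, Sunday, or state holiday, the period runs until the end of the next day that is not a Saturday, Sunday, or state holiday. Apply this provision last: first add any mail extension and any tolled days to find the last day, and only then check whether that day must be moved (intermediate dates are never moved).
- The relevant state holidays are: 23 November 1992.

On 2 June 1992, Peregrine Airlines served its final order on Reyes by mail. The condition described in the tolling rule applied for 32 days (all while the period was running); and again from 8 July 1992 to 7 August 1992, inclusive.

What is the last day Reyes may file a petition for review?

November 17, 1992

100 days after 2 June 1992 is September 10, 1992.
Service was by mail, adding 5 days: September 10, 1992 + 5 days = September 15, 1992.
Tolling adds 32 days: September 15, 1992 + 32 days = October 17, 1992.
From July 8, 1992 through August 7, 1992 inclusive is 31 days; tolling adds 31 days: October 17, 1992 + 31 days = November 17, 1992.
November 17, 1992 is a Tuesday and not a state holiday, so no extension applies.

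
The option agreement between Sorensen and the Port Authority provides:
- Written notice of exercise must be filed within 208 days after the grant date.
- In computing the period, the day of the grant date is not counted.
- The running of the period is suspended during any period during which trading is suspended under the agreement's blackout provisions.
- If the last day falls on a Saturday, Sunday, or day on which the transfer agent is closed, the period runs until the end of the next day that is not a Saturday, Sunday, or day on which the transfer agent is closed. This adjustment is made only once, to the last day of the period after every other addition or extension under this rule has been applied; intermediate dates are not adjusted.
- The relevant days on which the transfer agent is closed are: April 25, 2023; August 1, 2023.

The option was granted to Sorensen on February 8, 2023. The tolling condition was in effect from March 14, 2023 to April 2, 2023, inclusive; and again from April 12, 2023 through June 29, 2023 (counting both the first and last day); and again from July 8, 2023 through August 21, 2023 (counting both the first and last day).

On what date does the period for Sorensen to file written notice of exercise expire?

208 days after February 8, 2023 is September 4, 2023.
From March 14, 2023 through April 2, 2023 inclusive is 20 days; tolling adds 20 days: September 4, 2023 + 20 days = September 24, 2023.
From April 12, 2023 through June 29, 2023 inclusive is 79 days; tolling adds 79 days: September 24, 2023 + 79 days = December 12, 2023.
From July 8, 2023 through August 21, 2023 inclusive is 45 days; tolling adds 45 days: December 12, 2023 + 45 days = January 26, 2024.
January 26, 2024 is a Friday and not a day on which the transfer agent is closed, so no extension applies.

January 26, 2024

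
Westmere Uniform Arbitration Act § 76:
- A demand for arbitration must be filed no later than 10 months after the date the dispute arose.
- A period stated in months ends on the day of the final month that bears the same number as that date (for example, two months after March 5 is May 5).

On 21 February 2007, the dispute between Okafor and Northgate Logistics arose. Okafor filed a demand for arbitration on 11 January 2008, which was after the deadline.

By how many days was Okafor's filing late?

21 days

10 months after 21 February 2007 is December 21, 2007.
The deadline is December 21, 2007; from December 21, 2007 to January 11, 2008 is 21 days.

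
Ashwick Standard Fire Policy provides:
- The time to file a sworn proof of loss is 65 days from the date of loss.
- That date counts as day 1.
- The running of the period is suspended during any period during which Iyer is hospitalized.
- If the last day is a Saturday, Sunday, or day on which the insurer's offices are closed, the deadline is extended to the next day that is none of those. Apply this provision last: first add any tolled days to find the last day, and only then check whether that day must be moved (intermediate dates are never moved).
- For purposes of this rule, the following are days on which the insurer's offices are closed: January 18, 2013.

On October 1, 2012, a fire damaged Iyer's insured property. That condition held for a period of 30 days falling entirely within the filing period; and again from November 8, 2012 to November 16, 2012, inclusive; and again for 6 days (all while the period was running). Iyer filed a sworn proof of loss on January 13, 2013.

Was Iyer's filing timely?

Yes

Counting October 1, 2012 as day 1, day 65 is December 4, 2012.
Tolling adds 30 days: December 4, 2012 + 30 days = January 3, 2013.
From November 8, 2012 through November 16, 2012 inclusive is 9 days; tolling adds 9 days: January 3, 2013 + 9 days = January 12, 2013.
Tolling adds 6 days: January 12, 2013 + 6 days = January 18, 2013.
January 18, 2013 is a listed holiday; January 19, 2013 is Saturday; January 20, 2013 is Sunday. The next qualifying day is January 21, 2013.
The deadline is January 21, 2013; the filing on January 13, 2013 is on or before that date.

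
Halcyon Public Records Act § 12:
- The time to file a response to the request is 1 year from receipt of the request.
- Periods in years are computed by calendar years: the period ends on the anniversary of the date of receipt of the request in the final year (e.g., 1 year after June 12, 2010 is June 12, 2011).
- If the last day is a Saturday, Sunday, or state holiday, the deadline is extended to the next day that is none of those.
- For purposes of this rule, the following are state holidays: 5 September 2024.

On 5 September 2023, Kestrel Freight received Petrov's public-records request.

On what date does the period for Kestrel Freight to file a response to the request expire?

1 year after 5 September 2023 is September 5, 2024.
September 5, 2024 is a listed holiday. The next qualifying day is September 6, 2024.

September 6, 2024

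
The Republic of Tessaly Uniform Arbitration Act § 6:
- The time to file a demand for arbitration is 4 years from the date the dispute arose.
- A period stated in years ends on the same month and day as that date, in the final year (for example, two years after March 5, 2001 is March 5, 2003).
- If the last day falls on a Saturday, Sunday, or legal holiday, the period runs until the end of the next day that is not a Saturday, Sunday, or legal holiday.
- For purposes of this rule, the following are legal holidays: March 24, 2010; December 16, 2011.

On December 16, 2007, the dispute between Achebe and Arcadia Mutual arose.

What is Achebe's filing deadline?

December 19, 2011

4 years after December 16, 2007 is December 16, 2011.
December 16, 2011 is a listed holiday; December 17, 2011 is Saturday; December 18, 2011 is Sunday. The next qualifying day is December 19, 2011.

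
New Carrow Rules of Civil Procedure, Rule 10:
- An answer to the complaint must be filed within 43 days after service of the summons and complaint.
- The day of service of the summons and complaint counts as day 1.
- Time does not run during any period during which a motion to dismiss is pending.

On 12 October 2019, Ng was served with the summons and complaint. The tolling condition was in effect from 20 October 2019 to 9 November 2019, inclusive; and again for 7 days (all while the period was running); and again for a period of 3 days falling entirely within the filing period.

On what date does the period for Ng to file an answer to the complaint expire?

Counting 12 October 2019 as day 1, day 43 is November 23, 2019.
From October 20, 2019 through November 9, 2019 inclusive is 21 days; tolling adds 21 days: November 23, 2019 + 21 days = December 14, 2019.
Tolling adds 7 days: December 14, 2019 + 7 days = December 21, 2019.
Tolling adds 3 days: December 21, 2019 + 3 days = December 24, 2019.

December 24, 2019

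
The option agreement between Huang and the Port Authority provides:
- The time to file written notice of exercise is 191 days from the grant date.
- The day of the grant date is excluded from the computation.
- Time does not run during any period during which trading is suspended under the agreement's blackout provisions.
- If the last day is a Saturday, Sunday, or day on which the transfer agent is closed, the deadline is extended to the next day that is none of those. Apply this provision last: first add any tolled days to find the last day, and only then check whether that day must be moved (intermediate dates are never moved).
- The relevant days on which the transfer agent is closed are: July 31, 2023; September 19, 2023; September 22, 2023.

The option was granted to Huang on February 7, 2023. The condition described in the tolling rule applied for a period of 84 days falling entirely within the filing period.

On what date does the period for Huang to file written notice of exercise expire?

191 days after February 7, 2023 is August 17, 2023.
Tolling adds 84 days: August 17, 2023 + 84 days = November 9, 2023.
November 9, 2023 is a Thursday and not a day on which the transfer agent is closed, so no extension applies.

November 9, 2023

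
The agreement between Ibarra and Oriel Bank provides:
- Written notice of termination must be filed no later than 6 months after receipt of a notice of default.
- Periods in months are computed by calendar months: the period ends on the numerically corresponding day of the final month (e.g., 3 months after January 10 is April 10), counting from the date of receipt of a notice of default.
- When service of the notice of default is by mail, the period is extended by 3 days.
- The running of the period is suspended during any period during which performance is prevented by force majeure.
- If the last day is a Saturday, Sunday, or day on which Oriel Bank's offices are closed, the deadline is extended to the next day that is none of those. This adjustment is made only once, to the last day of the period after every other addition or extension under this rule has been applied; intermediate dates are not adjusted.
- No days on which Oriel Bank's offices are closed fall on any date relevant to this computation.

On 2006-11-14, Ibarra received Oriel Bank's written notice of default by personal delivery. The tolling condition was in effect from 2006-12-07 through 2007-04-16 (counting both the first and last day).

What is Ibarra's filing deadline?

September 24, 2007

6 months after 2006-11-14 is May 14, 2007.
Service was not by mail, so no mail extension applies.
From December 7, 2006 through April 16, 2007 inclusive is 131 days; tolling adds 131 days: May 14, 2007 + 131 days = September 22, 2007.
September 22, 2007 is Saturday; September 23, 2007 is Sunday. The next qualifying day is September 24, 2007.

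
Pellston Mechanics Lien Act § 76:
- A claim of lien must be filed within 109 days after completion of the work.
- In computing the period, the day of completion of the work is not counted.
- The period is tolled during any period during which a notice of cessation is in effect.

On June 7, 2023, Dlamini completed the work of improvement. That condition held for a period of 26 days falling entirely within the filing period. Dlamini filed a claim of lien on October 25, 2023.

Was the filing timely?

109 days after June 7, 2023 is September 24, 2023.
Tolling adds 26 days: September 24, 2023 + 26 days = October 20, 2023.
The deadline is October 20, 2023; the filing on October 25, 2023 is after that date.

No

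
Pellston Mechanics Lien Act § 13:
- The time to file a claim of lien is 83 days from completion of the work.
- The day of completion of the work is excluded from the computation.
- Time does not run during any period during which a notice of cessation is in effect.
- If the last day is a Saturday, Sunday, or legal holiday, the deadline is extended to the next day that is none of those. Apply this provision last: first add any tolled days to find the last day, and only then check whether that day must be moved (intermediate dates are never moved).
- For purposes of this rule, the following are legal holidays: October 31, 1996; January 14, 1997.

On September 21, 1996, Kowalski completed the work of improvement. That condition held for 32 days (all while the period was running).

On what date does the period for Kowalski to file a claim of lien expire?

January 15, 1997

83 days after September 21, 1996 is December 13, 1996.
Tolling adds 32 days: December 13, 1996 + 32 days = January 14, 1997.
January 14, 1997 is a listed holiday. The next qualifying day is January 15, 1997.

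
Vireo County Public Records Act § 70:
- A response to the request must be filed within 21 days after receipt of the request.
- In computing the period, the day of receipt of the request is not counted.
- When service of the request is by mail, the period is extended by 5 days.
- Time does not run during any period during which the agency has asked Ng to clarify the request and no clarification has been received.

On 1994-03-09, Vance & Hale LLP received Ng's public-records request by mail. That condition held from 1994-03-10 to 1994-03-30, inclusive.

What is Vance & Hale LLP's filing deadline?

21 days after 1994-03-09 is March 30, 1994.
Service was by mail, adding 5 days: March 30, 1994 + 5 days = April 4, 1994.
From March 10, 1994 through March 30, 1994 inclusive is 21 days; tolling adds 21 days: April 4, 1994 + 21 days = April 25, 1994.

April 25, 1994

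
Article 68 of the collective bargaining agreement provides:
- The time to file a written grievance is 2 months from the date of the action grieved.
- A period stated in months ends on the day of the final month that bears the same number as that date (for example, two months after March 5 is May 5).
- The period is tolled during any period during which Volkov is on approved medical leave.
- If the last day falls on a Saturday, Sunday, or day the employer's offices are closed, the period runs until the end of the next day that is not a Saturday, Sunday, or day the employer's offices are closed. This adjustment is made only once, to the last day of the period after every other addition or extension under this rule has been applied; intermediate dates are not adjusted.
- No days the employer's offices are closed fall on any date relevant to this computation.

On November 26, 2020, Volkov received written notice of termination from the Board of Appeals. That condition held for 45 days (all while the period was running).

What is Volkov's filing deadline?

2 months after November 26, 2020 is January 26, 2021.
Tolling adds 45 days: January 26, 2021 + 45 days = March 12, 2021.
March 12, 2021 is a Friday and not a day the employer's offices are closed, so no extension applies.

March 12, 2021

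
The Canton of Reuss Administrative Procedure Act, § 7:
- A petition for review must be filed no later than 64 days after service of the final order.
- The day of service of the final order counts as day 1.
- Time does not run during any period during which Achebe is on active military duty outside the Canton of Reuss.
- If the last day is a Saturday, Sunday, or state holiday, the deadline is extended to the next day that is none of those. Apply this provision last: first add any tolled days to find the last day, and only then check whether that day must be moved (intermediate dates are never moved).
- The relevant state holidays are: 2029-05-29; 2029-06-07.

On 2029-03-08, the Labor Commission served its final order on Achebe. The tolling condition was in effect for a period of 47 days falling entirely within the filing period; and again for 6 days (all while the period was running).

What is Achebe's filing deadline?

Counting 2029-03-08 as day 1, day 64 is May 10, 2029.
Tolling adds 47 days: May 10, 2029 + 47 days = June 26, 2029.
Tolling adds 6 days: June 26, 2029 + 6 days = July 2, 2029.
July 2, 2029 is a Monday and not a state holiday, so no extension applies.

July 2, 2029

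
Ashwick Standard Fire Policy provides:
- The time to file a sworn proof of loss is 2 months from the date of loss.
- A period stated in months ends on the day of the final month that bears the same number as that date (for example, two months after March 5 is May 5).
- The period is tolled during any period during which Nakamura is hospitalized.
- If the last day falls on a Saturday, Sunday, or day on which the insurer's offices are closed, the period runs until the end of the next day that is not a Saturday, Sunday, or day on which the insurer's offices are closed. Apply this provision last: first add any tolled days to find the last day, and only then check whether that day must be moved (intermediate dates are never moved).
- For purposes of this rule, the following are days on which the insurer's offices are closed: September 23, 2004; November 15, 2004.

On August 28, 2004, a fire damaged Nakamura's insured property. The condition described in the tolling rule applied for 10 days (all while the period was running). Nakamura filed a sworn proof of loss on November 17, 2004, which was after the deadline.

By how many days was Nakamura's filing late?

9 days

2 months after August 28, 2004 is October 28, 2004.
Tolling adds 10 days: October 28, 2004 + 10 days = November 7, 2004.
November 7, 2004 is Sunday. The next qualifying day is November 8, 2004.
The deadline is November 8, 2004; from November 8, 2004 to November 17, 2004 is 9 days.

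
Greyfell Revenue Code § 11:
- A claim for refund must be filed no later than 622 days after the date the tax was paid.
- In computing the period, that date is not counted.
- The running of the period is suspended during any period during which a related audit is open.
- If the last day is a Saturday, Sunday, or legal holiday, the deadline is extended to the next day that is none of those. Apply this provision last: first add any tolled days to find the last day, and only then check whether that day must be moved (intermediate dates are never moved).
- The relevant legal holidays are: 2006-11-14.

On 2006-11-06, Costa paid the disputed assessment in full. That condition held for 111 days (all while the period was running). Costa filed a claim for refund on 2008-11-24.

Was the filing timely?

622 days after 2006-11-06 is July 20, 2008.
Tolling adds 111 days: July 20, 2008 + 111 days = November 8, 2008.
November 8, 2008 is Saturday; November 9, 2008 is Sunday. The next qualifying day is November 10, 2008.
The deadline is November 10, 2008; the filing on November 24, 2008 is after that date.

No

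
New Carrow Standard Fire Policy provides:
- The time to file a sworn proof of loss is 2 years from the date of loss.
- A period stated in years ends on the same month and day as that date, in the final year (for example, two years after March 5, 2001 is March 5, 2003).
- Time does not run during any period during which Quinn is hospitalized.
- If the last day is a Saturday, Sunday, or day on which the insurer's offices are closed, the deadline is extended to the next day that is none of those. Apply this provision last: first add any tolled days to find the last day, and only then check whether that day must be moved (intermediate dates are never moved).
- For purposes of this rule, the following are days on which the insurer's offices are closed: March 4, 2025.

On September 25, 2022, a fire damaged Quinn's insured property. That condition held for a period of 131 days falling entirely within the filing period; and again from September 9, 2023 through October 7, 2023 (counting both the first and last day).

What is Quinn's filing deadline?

2 years after September 25, 2022 is September 25, 2024.
Tolling adds 131 days: September 25, 2024 + 131 days = February 3, 2025.
From September 9, 2023 through October 7, 2023 inclusive is 29 days; tolling adds 29 days: February 3, 2025 + 29 days = March 4, 2025.
March 4, 2025 is a listed holiday. The next qualifying day is March 5, 2025.

March 5, 2025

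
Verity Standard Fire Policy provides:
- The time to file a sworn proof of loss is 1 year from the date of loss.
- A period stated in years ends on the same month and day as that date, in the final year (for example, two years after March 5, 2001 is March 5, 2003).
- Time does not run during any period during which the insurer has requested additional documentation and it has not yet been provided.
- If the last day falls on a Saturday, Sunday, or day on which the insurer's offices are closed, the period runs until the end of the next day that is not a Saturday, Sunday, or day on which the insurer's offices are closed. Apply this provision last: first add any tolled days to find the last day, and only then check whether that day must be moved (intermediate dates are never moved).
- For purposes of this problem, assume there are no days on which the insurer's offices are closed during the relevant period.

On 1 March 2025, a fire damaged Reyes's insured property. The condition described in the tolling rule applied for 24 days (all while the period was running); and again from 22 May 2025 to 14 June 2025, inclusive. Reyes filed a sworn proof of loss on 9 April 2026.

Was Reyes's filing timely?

1 year after 1 March 2025 is March 1, 2026.
Tolling adds 24 days: March 1, 2026 + 24 days = March 25, 2026.
From May 22, 2025 through June 14, 2025 inclusive is 24 days; tolling adds 24 days: March 25, 2026 + 24 days = April 18, 2026.
April 18, 2026 is Saturday; April 19, 2026 is Sunday. The next qualifying day is April 20, 2026.
The deadline is April 20, 2026; the filing on April 9, 2026 is on or before that date.

Yes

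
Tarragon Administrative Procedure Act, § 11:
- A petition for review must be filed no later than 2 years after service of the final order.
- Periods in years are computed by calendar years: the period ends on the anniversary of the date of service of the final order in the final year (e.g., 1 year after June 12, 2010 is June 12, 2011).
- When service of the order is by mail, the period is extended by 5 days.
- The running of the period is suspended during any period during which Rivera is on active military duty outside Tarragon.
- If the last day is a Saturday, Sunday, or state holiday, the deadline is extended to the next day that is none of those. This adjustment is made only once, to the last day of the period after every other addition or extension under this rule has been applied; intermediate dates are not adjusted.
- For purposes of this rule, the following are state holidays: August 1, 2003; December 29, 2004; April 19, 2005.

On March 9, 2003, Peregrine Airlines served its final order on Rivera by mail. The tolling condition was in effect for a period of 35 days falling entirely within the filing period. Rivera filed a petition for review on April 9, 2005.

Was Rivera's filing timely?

Yes

2 years after March 9, 2003 is March 9, 2005.
Service was by mail, adding 5 days: March 9, 2005 + 5 days = March 14, 2005.
Tolling adds 35 days: March 14, 2005 + 35 days = April 18, 2005.
April 18, 2005 is a Monday and not a state holiday, so no extension applies.
The deadline is April 18, 2005; the filing on April 9, 2005 is on or before that date.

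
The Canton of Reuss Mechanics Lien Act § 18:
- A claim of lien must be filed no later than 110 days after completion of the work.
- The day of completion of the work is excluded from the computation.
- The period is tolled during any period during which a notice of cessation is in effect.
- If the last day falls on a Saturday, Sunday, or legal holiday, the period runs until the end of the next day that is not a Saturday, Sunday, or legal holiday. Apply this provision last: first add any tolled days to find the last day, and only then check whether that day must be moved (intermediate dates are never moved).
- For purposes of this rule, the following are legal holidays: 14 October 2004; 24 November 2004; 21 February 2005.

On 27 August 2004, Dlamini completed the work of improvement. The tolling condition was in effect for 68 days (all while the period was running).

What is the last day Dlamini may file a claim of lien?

February 22, 2005

110 days after 27 August 2004 is December 15, 2004.
Tolling adds 68 days: December 15, 2004 + 68 days = February 21, 2005.
February 21, 2005 is a listed holiday. The next qualifying day is February 22, 2005.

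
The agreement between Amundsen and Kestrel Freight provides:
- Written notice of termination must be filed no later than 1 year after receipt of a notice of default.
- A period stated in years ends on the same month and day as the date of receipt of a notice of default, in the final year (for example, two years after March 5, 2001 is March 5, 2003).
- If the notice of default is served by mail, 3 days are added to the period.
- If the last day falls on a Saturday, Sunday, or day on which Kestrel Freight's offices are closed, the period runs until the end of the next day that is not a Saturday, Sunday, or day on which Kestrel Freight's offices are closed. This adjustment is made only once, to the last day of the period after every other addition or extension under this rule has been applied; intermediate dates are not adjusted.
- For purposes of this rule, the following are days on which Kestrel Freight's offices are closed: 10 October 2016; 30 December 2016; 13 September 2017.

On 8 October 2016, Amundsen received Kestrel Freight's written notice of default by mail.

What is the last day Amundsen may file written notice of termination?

October 11, 2017

1 year after 8 October 2016 is October 8, 2017.
Service was by mail, adding 3 days: October 8, 2017 + 3 days = October 11, 2017.
October 11, 2017 is a Wednesday and not a day on which Kestrel Freight's offices are closed, so no extension applies.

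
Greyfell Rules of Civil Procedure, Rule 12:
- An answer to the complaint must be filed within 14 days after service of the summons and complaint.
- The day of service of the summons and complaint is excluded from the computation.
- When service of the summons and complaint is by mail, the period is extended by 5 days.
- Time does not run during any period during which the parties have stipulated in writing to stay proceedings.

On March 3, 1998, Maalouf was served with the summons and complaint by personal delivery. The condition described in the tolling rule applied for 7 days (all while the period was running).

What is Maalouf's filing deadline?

March 24, 1998

14 days after March 3, 1998 is March 17, 1998.
Service was not by mail, so no mail extension applies.
Tolling adds 7 days: March 17, 1998 + 7 days = March 24, 1998.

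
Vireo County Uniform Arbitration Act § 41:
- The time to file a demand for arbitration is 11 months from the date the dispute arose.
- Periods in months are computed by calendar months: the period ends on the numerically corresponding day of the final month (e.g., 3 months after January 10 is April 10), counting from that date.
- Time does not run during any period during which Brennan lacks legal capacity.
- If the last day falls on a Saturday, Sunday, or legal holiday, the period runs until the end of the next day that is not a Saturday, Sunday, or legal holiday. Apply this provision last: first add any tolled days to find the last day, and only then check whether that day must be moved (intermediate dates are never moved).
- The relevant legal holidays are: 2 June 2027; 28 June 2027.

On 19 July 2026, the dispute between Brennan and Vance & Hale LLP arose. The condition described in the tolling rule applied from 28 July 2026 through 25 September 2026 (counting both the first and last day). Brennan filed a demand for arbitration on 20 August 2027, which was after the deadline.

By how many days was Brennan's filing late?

2 days

11 months after 19 July 2026 is June 19, 2027.
From July 28, 2026 through September 25, 2026 inclusive is 60 days; tolling adds 60 days: June 19, 2027 + 60 days = August 18, 2027.
August 18, 2027 is a Wednesday and not a legal holiday, so no extension applies.
The deadline is August 18, 2027; from August 18, 2027 to August 20, 2027 is 2 days.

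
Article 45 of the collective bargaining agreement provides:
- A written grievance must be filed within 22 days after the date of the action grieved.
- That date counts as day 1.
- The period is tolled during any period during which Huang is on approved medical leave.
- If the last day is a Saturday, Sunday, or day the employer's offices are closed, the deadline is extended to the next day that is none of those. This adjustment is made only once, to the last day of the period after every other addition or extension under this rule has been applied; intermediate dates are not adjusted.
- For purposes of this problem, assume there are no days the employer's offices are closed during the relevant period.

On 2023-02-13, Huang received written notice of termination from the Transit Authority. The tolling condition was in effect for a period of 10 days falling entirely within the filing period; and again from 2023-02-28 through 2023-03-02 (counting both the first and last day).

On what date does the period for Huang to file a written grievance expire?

March 20, 2023

Counting 2023-02-13 as day 1, day 22 is March 6, 2023.
Tolling adds 10 days: March 6, 2023 + 10 days = March 16, 2023.
From February 28, 2023 through March 2, 2023 inclusive is 3 days; tolling adds 3 days: March 16, 2023 + 3 days = March 19, 2023.
March 19, 2023 is Sunday. The next qualifying day is March 20, 2023.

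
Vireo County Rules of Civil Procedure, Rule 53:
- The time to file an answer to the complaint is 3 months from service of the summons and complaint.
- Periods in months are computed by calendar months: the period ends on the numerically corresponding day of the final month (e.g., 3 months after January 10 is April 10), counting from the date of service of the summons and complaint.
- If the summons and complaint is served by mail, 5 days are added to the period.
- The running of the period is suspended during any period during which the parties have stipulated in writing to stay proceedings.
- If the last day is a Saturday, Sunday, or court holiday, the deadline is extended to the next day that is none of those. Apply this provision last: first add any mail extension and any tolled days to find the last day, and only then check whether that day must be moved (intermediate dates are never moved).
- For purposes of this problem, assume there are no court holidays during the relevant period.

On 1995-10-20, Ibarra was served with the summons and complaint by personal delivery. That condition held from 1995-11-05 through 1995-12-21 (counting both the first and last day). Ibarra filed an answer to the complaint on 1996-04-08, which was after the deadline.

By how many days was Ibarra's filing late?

32 days

3 months after 1995-10-20 is January 20, 1996.
Service was not by mail, so no mail extension applies.
From November 5, 1995 through December 21, 1995 inclusive is 47 days; tolling adds 47 days: January 20, 1996 + 47 days = March 7, 1996.
March 7, 1996 is a Thursday and not a court holiday, so no extension applies.
The deadline is March 7, 1996; from March 7, 1996 to April 8, 1996 is 32 days.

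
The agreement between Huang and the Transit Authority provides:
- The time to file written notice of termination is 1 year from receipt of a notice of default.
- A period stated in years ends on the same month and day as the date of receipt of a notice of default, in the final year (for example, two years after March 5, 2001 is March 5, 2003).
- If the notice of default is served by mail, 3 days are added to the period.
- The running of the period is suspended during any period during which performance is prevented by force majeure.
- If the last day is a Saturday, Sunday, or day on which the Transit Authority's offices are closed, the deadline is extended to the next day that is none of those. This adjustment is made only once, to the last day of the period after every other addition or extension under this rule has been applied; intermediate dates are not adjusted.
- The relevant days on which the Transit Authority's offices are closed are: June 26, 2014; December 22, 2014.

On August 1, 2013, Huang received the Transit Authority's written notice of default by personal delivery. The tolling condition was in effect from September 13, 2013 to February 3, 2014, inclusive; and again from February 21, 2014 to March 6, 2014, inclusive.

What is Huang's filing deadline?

January 6, 2015

1 year after August 1, 2013 is August 1, 2014.
Service was not by mail, so no mail extension applies.
From September 13, 2013 through February 3, 2014 inclusive is 144 days; tolling adds 144 days: August 1, 2014 + 144 days = December 23, 2014.
From February 21, 2014 through March 6, 2014 inclusive is 14 days; tolling adds 14 days: December 23, 2014 + 14 days = January 6, 2015.
January 6, 2015 is a Tuesday and not a day on which the Transit Authority's offices are closed, so no extension applies.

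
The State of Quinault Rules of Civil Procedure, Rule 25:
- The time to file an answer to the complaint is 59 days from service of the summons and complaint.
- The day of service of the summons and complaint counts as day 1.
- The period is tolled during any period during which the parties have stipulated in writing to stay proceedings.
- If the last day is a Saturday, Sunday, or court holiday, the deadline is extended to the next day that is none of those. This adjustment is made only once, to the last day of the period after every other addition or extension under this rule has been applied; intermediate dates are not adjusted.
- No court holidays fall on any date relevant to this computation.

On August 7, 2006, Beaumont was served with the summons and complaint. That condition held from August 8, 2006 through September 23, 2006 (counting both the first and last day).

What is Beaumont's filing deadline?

Counting August 7, 2006 as day 1, day 59 is October 4, 2006.
From August 8, 2006 through September 23, 2006 inclusive is 47 days; tolling adds 47 days: October 4, 2006 + 47 days = November 20, 2006.
November 20, 2006 is a Monday and not a court holiday, so no extension applies.

November 20, 2006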